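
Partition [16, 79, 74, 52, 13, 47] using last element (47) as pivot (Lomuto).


Pivot: 47
  16 <= 47: advance i (no swap)
  13 <= 47: swap -> [16, 13, 74, 52, 79, 47]
Place pivot at 2: [16, 13, 47, 52, 79, 74]

Partitioned: [16, 13, 47, 52, 79, 74]


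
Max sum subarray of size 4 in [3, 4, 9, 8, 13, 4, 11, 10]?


[0:4]: 24
[1:5]: 34
[2:6]: 34
[3:7]: 36
[4:8]: 38

Max: 38 at [4:8]


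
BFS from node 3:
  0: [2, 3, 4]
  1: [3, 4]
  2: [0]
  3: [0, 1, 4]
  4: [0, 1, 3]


Visit 3, enqueue [0, 1, 4]
Visit 0, enqueue [2]
Visit 1, enqueue []
Visit 4, enqueue []
Visit 2, enqueue []

BFS order: [3, 0, 1, 4, 2]


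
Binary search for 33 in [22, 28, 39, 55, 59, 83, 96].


Step 1: lo=0, hi=6, mid=3, val=55
Step 2: lo=0, hi=2, mid=1, val=28
Step 3: lo=2, hi=2, mid=2, val=39

Not found


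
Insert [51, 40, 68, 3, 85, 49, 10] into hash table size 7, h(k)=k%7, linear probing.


Insert 51: h=2 -> slot 2
Insert 40: h=5 -> slot 5
Insert 68: h=5, 1 probes -> slot 6
Insert 3: h=3 -> slot 3
Insert 85: h=1 -> slot 1
Insert 49: h=0 -> slot 0
Insert 10: h=3, 1 probes -> slot 4

Table: [49, 85, 51, 3, 10, 40, 68]


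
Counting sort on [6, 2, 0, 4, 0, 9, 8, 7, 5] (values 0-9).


Input: [6, 2, 0, 4, 0, 9, 8, 7, 5]
Counts: [2, 0, 1, 0, 1, 1, 1, 1, 1, 1]

Sorted: [0, 0, 2, 4, 5, 6, 7, 8, 9]


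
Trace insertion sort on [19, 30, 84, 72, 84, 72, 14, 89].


Initial: [19, 30, 84, 72, 84, 72, 14, 89]
Insert 30: [19, 30, 84, 72, 84, 72, 14, 89]
Insert 84: [19, 30, 84, 72, 84, 72, 14, 89]
Insert 72: [19, 30, 72, 84, 84, 72, 14, 89]
Insert 84: [19, 30, 72, 84, 84, 72, 14, 89]
Insert 72: [19, 30, 72, 72, 84, 84, 14, 89]
Insert 14: [14, 19, 30, 72, 72, 84, 84, 89]
Insert 89: [14, 19, 30, 72, 72, 84, 84, 89]

Sorted: [14, 19, 30, 72, 72, 84, 84, 89]


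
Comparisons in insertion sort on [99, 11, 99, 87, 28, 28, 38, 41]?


Algorithm: insertion sort
Input: [99, 11, 99, 87, 28, 28, 38, 41]
Sorted: [11, 28, 28, 38, 41, 87, 99, 99]

21


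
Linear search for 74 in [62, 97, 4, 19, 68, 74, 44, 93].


i=0: 62!=74
i=1: 97!=74
i=2: 4!=74
i=3: 19!=74
i=4: 68!=74
i=5: 74==74 found!

Found at 5, 6 comps


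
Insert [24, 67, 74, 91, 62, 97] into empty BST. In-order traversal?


Insert 24: root
Insert 67: R from 24
Insert 74: R from 24 -> R from 67
Insert 91: R from 24 -> R from 67 -> R from 74
Insert 62: R from 24 -> L from 67
Insert 97: R from 24 -> R from 67 -> R from 74 -> R from 91

In-order: [24, 62, 67, 74, 91, 97]


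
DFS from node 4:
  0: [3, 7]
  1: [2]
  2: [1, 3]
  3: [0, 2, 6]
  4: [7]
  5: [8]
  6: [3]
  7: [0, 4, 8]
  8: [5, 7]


Visit 4, push [7]
Visit 7, push [8, 0]
Visit 0, push [3]
Visit 3, push [6, 2]
Visit 2, push [1]
Visit 1, push []
Visit 6, push []
Visit 8, push [5]
Visit 5, push []

DFS order: [4, 7, 0, 3, 2, 1, 6, 8, 5]


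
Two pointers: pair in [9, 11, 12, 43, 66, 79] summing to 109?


lo=0(9)+hi=5(79)=88
lo=1(11)+hi=5(79)=90
lo=2(12)+hi=5(79)=91
lo=3(43)+hi=5(79)=122
lo=3(43)+hi=4(66)=109

Yes: 43+66=109


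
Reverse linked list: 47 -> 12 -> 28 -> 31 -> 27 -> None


Step 1: curr=47, set curr.next=prev(None) | reversed so far: 47
Step 2: curr=12, set curr.next=prev(47) | reversed so far: 12 -> 47
Step 3: curr=28, set curr.next=prev(12) | reversed so far: 28 -> 12 -> 47
Step 4: curr=31, set curr.next=prev(28) | reversed so far: 31 -> 28 -> 12 -> 47
Step 5: curr=27, set curr.next=prev(31) | reversed so far: 27 -> 31 -> 28 -> 12 -> 47

27 -> 31 -> 28 -> 12 -> 47 -> None


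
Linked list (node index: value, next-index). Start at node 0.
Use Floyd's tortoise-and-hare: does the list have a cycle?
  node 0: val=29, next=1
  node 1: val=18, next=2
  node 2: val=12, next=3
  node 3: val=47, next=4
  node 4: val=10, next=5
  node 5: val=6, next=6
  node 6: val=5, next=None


Floyd's tortoise (slow, +1) and hare (fast, +2):
  init: slow=0, fast=0
  step 1: slow=1, fast=2
  step 2: slow=2, fast=4
  step 3: slow=3, fast=6
  step 4: fast -> None, no cycle

Cycle: no


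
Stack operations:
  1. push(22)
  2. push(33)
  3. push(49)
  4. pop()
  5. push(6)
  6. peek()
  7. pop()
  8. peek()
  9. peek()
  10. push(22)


push(22) -> [22]
push(33) -> [22, 33]
push(49) -> [22, 33, 49]
pop()->49, [22, 33]
push(6) -> [22, 33, 6]
peek()->6
pop()->6, [22, 33]
peek()->33
peek()->33
push(22) -> [22, 33, 22]

Final stack: [22, 33, 22]


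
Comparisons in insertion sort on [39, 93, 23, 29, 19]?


Algorithm: insertion sort
Input: [39, 93, 23, 29, 19]
Sorted: [19, 23, 29, 39, 93]

10


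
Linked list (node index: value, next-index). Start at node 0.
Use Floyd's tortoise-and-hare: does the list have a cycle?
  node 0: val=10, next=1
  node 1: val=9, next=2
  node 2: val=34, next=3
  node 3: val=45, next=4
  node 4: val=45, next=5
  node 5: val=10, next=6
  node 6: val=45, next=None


Floyd's tortoise (slow, +1) and hare (fast, +2):
  init: slow=0, fast=0
  step 1: slow=1, fast=2
  step 2: slow=2, fast=4
  step 3: slow=3, fast=6
  step 4: fast -> None, no cycle

Cycle: no


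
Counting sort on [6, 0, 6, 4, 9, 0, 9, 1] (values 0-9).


Input: [6, 0, 6, 4, 9, 0, 9, 1]
Counts: [2, 1, 0, 0, 1, 0, 2, 0, 0, 2]

Sorted: [0, 0, 1, 4, 6, 6, 9, 9]


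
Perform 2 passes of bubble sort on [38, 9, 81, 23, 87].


Initial: [38, 9, 81, 23, 87]
Pass 1: [9, 38, 23, 81, 87] (2 swaps)
Pass 2: [9, 23, 38, 81, 87] (1 swaps)

After 2 passes: [9, 23, 38, 81, 87]


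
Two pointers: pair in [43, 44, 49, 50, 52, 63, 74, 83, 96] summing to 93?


lo=0(43)+hi=8(96)=139
lo=0(43)+hi=7(83)=126
lo=0(43)+hi=6(74)=117
lo=0(43)+hi=5(63)=106
lo=0(43)+hi=4(52)=95
lo=0(43)+hi=3(50)=93

Yes: 43+50=93


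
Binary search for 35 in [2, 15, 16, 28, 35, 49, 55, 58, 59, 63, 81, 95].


Step 1: lo=0, hi=11, mid=5, val=49
Step 2: lo=0, hi=4, mid=2, val=16
Step 3: lo=3, hi=4, mid=3, val=28
Step 4: lo=4, hi=4, mid=4, val=35

Found at index 4


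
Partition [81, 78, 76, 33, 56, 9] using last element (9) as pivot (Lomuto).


Pivot: 9
Place pivot at 0: [9, 78, 76, 33, 56, 81]

Partitioned: [9, 78, 76, 33, 56, 81]


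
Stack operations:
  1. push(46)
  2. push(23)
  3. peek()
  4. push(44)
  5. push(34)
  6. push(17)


push(46) -> [46]
push(23) -> [46, 23]
peek()->23
push(44) -> [46, 23, 44]
push(34) -> [46, 23, 44, 34]
push(17) -> [46, 23, 44, 34, 17]

Final stack: [46, 23, 44, 34, 17]


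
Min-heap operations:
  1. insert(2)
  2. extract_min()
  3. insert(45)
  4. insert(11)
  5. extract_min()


insert(2) -> [2]
extract_min()->2, []
insert(45) -> [45]
insert(11) -> [11, 45]
extract_min()->11, [45]

Final heap: [45]


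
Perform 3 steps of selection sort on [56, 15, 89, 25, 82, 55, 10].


Initial: [56, 15, 89, 25, 82, 55, 10]
Step 1: min=10 at 6
  Swap: [10, 15, 89, 25, 82, 55, 56]
Step 2: min=15 at 1
  Swap: [10, 15, 89, 25, 82, 55, 56]
Step 3: min=25 at 3
  Swap: [10, 15, 25, 89, 82, 55, 56]

After 3 steps: [10, 15, 25, 89, 82, 55, 56]


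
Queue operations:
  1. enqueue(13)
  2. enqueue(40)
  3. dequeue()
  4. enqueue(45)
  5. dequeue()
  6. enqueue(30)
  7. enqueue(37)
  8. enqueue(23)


enqueue(13) -> [13]
enqueue(40) -> [13, 40]
dequeue()->13, [40]
enqueue(45) -> [40, 45]
dequeue()->40, [45]
enqueue(30) -> [45, 30]
enqueue(37) -> [45, 30, 37]
enqueue(23) -> [45, 30, 37, 23]

Final queue: [45, 30, 37, 23]


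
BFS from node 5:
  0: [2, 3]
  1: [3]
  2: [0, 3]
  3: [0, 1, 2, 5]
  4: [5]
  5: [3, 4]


Visit 5, enqueue [3, 4]
Visit 3, enqueue [0, 1, 2]
Visit 4, enqueue []
Visit 0, enqueue []
Visit 1, enqueue []
Visit 2, enqueue []

BFS order: [5, 3, 4, 0, 1, 2]


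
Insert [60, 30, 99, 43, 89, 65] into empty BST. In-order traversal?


Insert 60: root
Insert 30: L from 60
Insert 99: R from 60
Insert 43: L from 60 -> R from 30
Insert 89: R from 60 -> L from 99
Insert 65: R from 60 -> L from 99 -> L from 89

In-order: [30, 43, 60, 65, 89, 99]


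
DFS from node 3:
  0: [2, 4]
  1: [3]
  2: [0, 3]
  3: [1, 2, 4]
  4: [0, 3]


Visit 3, push [4, 2, 1]
Visit 1, push []
Visit 2, push [0]
Visit 0, push [4]
Visit 4, push []

DFS order: [3, 1, 2, 0, 4]


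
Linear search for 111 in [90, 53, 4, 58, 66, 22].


i=0: 90!=111
i=1: 53!=111
i=2: 4!=111
i=3: 58!=111
i=4: 66!=111
i=5: 22!=111

Not found, 6 comps


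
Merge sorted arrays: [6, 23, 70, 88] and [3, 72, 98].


Take 3 from B
Take 6 from A
Take 23 from A
Take 70 from A
Take 72 from B
Take 88 from A

Merged: [3, 6, 23, 70, 72, 88, 98]


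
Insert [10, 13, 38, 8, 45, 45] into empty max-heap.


Insert 10: [10]
Insert 13: [13, 10]
Insert 38: [38, 10, 13]
Insert 8: [38, 10, 13, 8]
Insert 45: [45, 38, 13, 8, 10]
Insert 45: [45, 38, 45, 8, 10, 13]

Final heap: [45, 38, 45, 8, 10, 13]


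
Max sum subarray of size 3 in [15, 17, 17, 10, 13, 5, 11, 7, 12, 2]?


[0:3]: 49
[1:4]: 44
[2:5]: 40
[3:6]: 28
[4:7]: 29
[5:8]: 23
[6:9]: 30
[7:10]: 21

Max: 49 at [0:3]


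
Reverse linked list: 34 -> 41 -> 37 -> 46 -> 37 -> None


Step 1: curr=34, set curr.next=prev(None) | reversed so far: 34
Step 2: curr=41, set curr.next=prev(34) | reversed so far: 41 -> 34
Step 3: curr=37, set curr.next=prev(41) | reversed so far: 37 -> 41 -> 34
Step 4: curr=46, set curr.next=prev(37) | reversed so far: 46 -> 37 -> 41 -> 34
Step 5: curr=37, set curr.next=prev(46) | reversed so far: 37 -> 46 -> 37 -> 41 -> 34

37 -> 46 -> 37 -> 41 -> 34 -> None


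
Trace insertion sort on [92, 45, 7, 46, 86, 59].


Initial: [92, 45, 7, 46, 86, 59]
Insert 45: [45, 92, 7, 46, 86, 59]
Insert 7: [7, 45, 92, 46, 86, 59]
Insert 46: [7, 45, 46, 92, 86, 59]
Insert 86: [7, 45, 46, 86, 92, 59]
Insert 59: [7, 45, 46, 59, 86, 92]

Sorted: [7, 45, 46, 59, 86, 92]


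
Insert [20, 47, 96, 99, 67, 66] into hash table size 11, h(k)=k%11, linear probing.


Insert 20: h=9 -> slot 9
Insert 47: h=3 -> slot 3
Insert 96: h=8 -> slot 8
Insert 99: h=0 -> slot 0
Insert 67: h=1 -> slot 1
Insert 66: h=0, 2 probes -> slot 2

Table: [99, 67, 66, 47, None, None, None, None, 96, 20, None]


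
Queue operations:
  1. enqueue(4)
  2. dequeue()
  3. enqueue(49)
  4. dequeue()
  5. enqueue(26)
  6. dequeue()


enqueue(4) -> [4]
dequeue()->4, []
enqueue(49) -> [49]
dequeue()->49, []
enqueue(26) -> [26]
dequeue()->26, []

Final queue: []


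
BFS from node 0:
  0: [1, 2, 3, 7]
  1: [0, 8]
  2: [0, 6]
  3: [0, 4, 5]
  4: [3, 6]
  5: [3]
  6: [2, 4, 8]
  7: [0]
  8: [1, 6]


Visit 0, enqueue [1, 2, 3, 7]
Visit 1, enqueue [8]
Visit 2, enqueue [6]
Visit 3, enqueue [4, 5]
Visit 7, enqueue []
Visit 8, enqueue []
Visit 6, enqueue []
Visit 4, enqueue []
Visit 5, enqueue []

BFS order: [0, 1, 2, 3, 7, 8, 6, 4, 5]


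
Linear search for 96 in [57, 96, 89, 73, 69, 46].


i=0: 57!=96
i=1: 96==96 found!

Found at 1, 2 comps


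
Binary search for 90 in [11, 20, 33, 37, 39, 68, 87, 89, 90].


Step 1: lo=0, hi=8, mid=4, val=39
Step 2: lo=5, hi=8, mid=6, val=87
Step 3: lo=7, hi=8, mid=7, val=89
Step 4: lo=8, hi=8, mid=8, val=90

Found at index 8


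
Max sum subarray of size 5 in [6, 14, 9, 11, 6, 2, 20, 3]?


[0:5]: 46
[1:6]: 42
[2:7]: 48
[3:8]: 42

Max: 48 at [2:7]


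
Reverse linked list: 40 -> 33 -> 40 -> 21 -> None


Step 1: curr=40, set curr.next=prev(None) | reversed so far: 40
Step 2: curr=33, set curr.next=prev(40) | reversed so far: 33 -> 40
Step 3: curr=40, set curr.next=prev(33) | reversed so far: 40 -> 33 -> 40
Step 4: curr=21, set curr.next=prev(40) | reversed so far: 21 -> 40 -> 33 -> 40

21 -> 40 -> 33 -> 40 -> None


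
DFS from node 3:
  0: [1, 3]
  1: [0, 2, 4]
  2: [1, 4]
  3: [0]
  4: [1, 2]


Visit 3, push [0]
Visit 0, push [1]
Visit 1, push [4, 2]
Visit 2, push [4]
Visit 4, push []

DFS order: [3, 0, 1, 2, 4]


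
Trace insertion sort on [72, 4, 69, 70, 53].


Initial: [72, 4, 69, 70, 53]
Insert 4: [4, 72, 69, 70, 53]
Insert 69: [4, 69, 72, 70, 53]
Insert 70: [4, 69, 70, 72, 53]
Insert 53: [4, 53, 69, 70, 72]

Sorted: [4, 53, 69, 70, 72]


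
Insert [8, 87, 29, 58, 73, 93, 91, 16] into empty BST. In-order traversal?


Insert 8: root
Insert 87: R from 8
Insert 29: R from 8 -> L from 87
Insert 58: R from 8 -> L from 87 -> R from 29
Insert 73: R from 8 -> L from 87 -> R from 29 -> R from 58
Insert 93: R from 8 -> R from 87
Insert 91: R from 8 -> R from 87 -> L from 93
Insert 16: R from 8 -> L from 87 -> L from 29

In-order: [8, 16, 29, 58, 73, 87, 91, 93]


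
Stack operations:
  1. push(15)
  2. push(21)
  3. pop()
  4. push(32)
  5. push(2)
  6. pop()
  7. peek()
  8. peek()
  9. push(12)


push(15) -> [15]
push(21) -> [15, 21]
pop()->21, [15]
push(32) -> [15, 32]
push(2) -> [15, 32, 2]
pop()->2, [15, 32]
peek()->32
peek()->32
push(12) -> [15, 32, 12]

Final stack: [15, 32, 12]


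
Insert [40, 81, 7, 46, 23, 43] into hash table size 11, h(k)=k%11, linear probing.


Insert 40: h=7 -> slot 7
Insert 81: h=4 -> slot 4
Insert 7: h=7, 1 probes -> slot 8
Insert 46: h=2 -> slot 2
Insert 23: h=1 -> slot 1
Insert 43: h=10 -> slot 10

Table: [None, 23, 46, None, 81, None, None, 40, 7, None, 43]


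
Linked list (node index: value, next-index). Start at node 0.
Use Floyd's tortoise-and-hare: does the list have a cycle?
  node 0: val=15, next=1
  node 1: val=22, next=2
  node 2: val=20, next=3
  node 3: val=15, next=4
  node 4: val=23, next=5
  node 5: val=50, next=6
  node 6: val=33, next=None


Floyd's tortoise (slow, +1) and hare (fast, +2):
  init: slow=0, fast=0
  step 1: slow=1, fast=2
  step 2: slow=2, fast=4
  step 3: slow=3, fast=6
  step 4: fast -> None, no cycle

Cycle: no


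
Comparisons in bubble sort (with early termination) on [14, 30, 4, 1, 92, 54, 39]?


Algorithm: bubble sort (with early termination)
Input: [14, 30, 4, 1, 92, 54, 39]
Sorted: [1, 4, 14, 30, 39, 54, 92]

18


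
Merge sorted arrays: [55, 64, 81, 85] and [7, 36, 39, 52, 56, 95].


Take 7 from B
Take 36 from B
Take 39 from B
Take 52 from B
Take 55 from A
Take 56 from B
Take 64 from A
Take 81 from A
Take 85 from A

Merged: [7, 36, 39, 52, 55, 56, 64, 81, 85, 95]


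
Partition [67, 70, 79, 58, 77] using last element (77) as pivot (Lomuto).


Pivot: 77
  67 <= 77: advance i (no swap)
  70 <= 77: advance i (no swap)
  58 <= 77: swap -> [67, 70, 58, 79, 77]
Place pivot at 3: [67, 70, 58, 77, 79]

Partitioned: [67, 70, 58, 77, 79]


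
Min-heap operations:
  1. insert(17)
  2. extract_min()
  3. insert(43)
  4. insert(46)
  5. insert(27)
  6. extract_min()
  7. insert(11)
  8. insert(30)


insert(17) -> [17]
extract_min()->17, []
insert(43) -> [43]
insert(46) -> [43, 46]
insert(27) -> [27, 46, 43]
extract_min()->27, [43, 46]
insert(11) -> [11, 46, 43]
insert(30) -> [11, 30, 43, 46]

Final heap: [11, 30, 43, 46]


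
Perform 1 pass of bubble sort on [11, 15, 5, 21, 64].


Initial: [11, 15, 5, 21, 64]
Pass 1: [11, 5, 15, 21, 64] (1 swaps)

After 1 pass: [11, 5, 15, 21, 64]


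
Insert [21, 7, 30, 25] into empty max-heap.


Insert 21: [21]
Insert 7: [21, 7]
Insert 30: [30, 7, 21]
Insert 25: [30, 25, 21, 7]

Final heap: [30, 25, 21, 7]


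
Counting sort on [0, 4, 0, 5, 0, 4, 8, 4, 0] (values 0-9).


Input: [0, 4, 0, 5, 0, 4, 8, 4, 0]
Counts: [4, 0, 0, 0, 3, 1, 0, 0, 1, 0]

Sorted: [0, 0, 0, 0, 4, 4, 4, 5, 8]


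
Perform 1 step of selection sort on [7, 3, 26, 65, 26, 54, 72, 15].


Initial: [7, 3, 26, 65, 26, 54, 72, 15]
Step 1: min=3 at 1
  Swap: [3, 7, 26, 65, 26, 54, 72, 15]

After 1 step: [3, 7, 26, 65, 26, 54, 72, 15]


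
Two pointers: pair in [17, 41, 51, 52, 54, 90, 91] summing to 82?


lo=0(17)+hi=6(91)=108
lo=0(17)+hi=5(90)=107
lo=0(17)+hi=4(54)=71
lo=1(41)+hi=4(54)=95
lo=1(41)+hi=3(52)=93
lo=1(41)+hi=2(51)=92

No pair found


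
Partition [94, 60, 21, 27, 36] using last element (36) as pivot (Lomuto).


Pivot: 36
  21 <= 36: swap -> [21, 60, 94, 27, 36]
  27 <= 36: swap -> [21, 27, 94, 60, 36]
Place pivot at 2: [21, 27, 36, 60, 94]

Partitioned: [21, 27, 36, 60, 94]


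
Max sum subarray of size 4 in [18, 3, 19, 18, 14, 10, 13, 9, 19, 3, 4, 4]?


[0:4]: 58
[1:5]: 54
[2:6]: 61
[3:7]: 55
[4:8]: 46
[5:9]: 51
[6:10]: 44
[7:11]: 35
[8:12]: 30

Max: 61 at [2:6]


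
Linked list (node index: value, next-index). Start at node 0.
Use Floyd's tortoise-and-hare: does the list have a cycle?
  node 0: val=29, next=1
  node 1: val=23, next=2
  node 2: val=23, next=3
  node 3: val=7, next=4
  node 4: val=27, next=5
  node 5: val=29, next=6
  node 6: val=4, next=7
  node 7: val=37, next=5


Floyd's tortoise (slow, +1) and hare (fast, +2):
  init: slow=0, fast=0
  step 1: slow=1, fast=2
  step 2: slow=2, fast=4
  step 3: slow=3, fast=6
  step 4: slow=4, fast=5
  step 5: slow=5, fast=7
  step 6: slow=6, fast=6
  slow == fast at node 6: cycle detected

Cycle: yes


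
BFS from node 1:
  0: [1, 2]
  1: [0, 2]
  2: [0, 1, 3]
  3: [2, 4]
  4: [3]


Visit 1, enqueue [0, 2]
Visit 0, enqueue []
Visit 2, enqueue [3]
Visit 3, enqueue [4]
Visit 4, enqueue []

BFS order: [1, 0, 2, 3, 4]


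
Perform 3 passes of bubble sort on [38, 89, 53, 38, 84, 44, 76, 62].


Initial: [38, 89, 53, 38, 84, 44, 76, 62]
Pass 1: [38, 53, 38, 84, 44, 76, 62, 89] (6 swaps)
Pass 2: [38, 38, 53, 44, 76, 62, 84, 89] (4 swaps)
Pass 3: [38, 38, 44, 53, 62, 76, 84, 89] (2 swaps)

After 3 passes: [38, 38, 44, 53, 62, 76, 84, 89]


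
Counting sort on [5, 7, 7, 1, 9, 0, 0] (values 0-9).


Input: [5, 7, 7, 1, 9, 0, 0]
Counts: [2, 1, 0, 0, 0, 1, 0, 2, 0, 1]

Sorted: [0, 0, 1, 5, 7, 7, 9]


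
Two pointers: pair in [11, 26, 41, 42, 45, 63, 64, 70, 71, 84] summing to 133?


lo=0(11)+hi=9(84)=95
lo=1(26)+hi=9(84)=110
lo=2(41)+hi=9(84)=125
lo=3(42)+hi=9(84)=126
lo=4(45)+hi=9(84)=129
lo=5(63)+hi=9(84)=147
lo=5(63)+hi=8(71)=134
lo=5(63)+hi=7(70)=133

Yes: 63+70=133


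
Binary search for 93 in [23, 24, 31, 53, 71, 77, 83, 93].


Step 1: lo=0, hi=7, mid=3, val=53
Step 2: lo=4, hi=7, mid=5, val=77
Step 3: lo=6, hi=7, mid=6, val=83
Step 4: lo=7, hi=7, mid=7, val=93

Found at index 7


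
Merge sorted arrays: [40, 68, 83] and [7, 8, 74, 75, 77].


Take 7 from B
Take 8 from B
Take 40 from A
Take 68 from A
Take 74 from B
Take 75 from B
Take 77 from B

Merged: [7, 8, 40, 68, 74, 75, 77, 83]


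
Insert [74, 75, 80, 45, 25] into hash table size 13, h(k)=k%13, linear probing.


Insert 74: h=9 -> slot 9
Insert 75: h=10 -> slot 10
Insert 80: h=2 -> slot 2
Insert 45: h=6 -> slot 6
Insert 25: h=12 -> slot 12

Table: [None, None, 80, None, None, None, 45, None, None, 74, 75, None, 25]


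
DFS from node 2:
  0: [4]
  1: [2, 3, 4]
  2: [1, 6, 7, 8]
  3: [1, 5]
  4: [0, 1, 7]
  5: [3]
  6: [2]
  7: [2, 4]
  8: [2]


Visit 2, push [8, 7, 6, 1]
Visit 1, push [4, 3]
Visit 3, push [5]
Visit 5, push []
Visit 4, push [7, 0]
Visit 0, push []
Visit 7, push []
Visit 6, push []
Visit 8, push []

DFS order: [2, 1, 3, 5, 4, 0, 7, 6, 8]


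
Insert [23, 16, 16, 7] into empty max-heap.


Insert 23: [23]
Insert 16: [23, 16]
Insert 16: [23, 16, 16]
Insert 7: [23, 16, 16, 7]

Final heap: [23, 16, 16, 7]


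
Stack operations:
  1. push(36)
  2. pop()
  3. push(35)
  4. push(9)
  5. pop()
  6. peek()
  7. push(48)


push(36) -> [36]
pop()->36, []
push(35) -> [35]
push(9) -> [35, 9]
pop()->9, [35]
peek()->35
push(48) -> [35, 48]

Final stack: [35, 48]


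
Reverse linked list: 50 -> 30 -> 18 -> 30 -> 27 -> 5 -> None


Step 1: curr=50, set curr.next=prev(None) | reversed so far: 50
Step 2: curr=30, set curr.next=prev(50) | reversed so far: 30 -> 50
Step 3: curr=18, set curr.next=prev(30) | reversed so far: 18 -> 30 -> 50
Step 4: curr=30, set curr.next=prev(18) | reversed so far: 30 -> 18 -> 30 -> 50
Step 5: curr=27, set curr.next=prev(30) | reversed so far: 27 -> 30 -> 18 -> 30 -> 50
Step 6: curr=5, set curr.next=prev(27) | reversed so far: 5 -> 27 -> 30 -> 18 -> 30 -> 50

5 -> 27 -> 30 -> 18 -> 30 -> 50 -> None


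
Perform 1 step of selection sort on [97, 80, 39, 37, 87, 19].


Initial: [97, 80, 39, 37, 87, 19]
Step 1: min=19 at 5
  Swap: [19, 80, 39, 37, 87, 97]

After 1 step: [19, 80, 39, 37, 87, 97]


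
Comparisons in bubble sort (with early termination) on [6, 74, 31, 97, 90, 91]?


Algorithm: bubble sort (with early termination)
Input: [6, 74, 31, 97, 90, 91]
Sorted: [6, 31, 74, 90, 91, 97]

9


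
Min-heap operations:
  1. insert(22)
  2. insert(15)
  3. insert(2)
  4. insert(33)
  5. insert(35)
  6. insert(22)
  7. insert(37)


insert(22) -> [22]
insert(15) -> [15, 22]
insert(2) -> [2, 22, 15]
insert(33) -> [2, 22, 15, 33]
insert(35) -> [2, 22, 15, 33, 35]
insert(22) -> [2, 22, 15, 33, 35, 22]
insert(37) -> [2, 22, 15, 33, 35, 22, 37]

Final heap: [2, 22, 15, 33, 35, 22, 37]


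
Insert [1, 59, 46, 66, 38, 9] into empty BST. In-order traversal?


Insert 1: root
Insert 59: R from 1
Insert 46: R from 1 -> L from 59
Insert 66: R from 1 -> R from 59
Insert 38: R from 1 -> L from 59 -> L from 46
Insert 9: R from 1 -> L from 59 -> L from 46 -> L from 38

In-order: [1, 9, 38, 46, 59, 66]


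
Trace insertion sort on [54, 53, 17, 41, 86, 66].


Initial: [54, 53, 17, 41, 86, 66]
Insert 53: [53, 54, 17, 41, 86, 66]
Insert 17: [17, 53, 54, 41, 86, 66]
Insert 41: [17, 41, 53, 54, 86, 66]
Insert 86: [17, 41, 53, 54, 86, 66]
Insert 66: [17, 41, 53, 54, 66, 86]

Sorted: [17, 41, 53, 54, 66, 86]


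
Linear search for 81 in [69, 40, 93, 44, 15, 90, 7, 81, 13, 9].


i=0: 69!=81
i=1: 40!=81
i=2: 93!=81
i=3: 44!=81
i=4: 15!=81
i=5: 90!=81
i=6: 7!=81
i=7: 81==81 found!

Found at 7, 8 comps


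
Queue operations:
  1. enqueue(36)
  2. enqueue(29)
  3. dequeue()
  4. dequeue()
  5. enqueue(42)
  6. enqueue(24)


enqueue(36) -> [36]
enqueue(29) -> [36, 29]
dequeue()->36, [29]
dequeue()->29, []
enqueue(42) -> [42]
enqueue(24) -> [42, 24]

Final queue: [42, 24]


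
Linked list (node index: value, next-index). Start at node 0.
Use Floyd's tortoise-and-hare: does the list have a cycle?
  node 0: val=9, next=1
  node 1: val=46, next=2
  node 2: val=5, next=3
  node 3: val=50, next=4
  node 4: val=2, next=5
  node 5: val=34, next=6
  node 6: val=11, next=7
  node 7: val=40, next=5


Floyd's tortoise (slow, +1) and hare (fast, +2):
  init: slow=0, fast=0
  step 1: slow=1, fast=2
  step 2: slow=2, fast=4
  step 3: slow=3, fast=6
  step 4: slow=4, fast=5
  step 5: slow=5, fast=7
  step 6: slow=6, fast=6
  slow == fast at node 6: cycle detected

Cycle: yes


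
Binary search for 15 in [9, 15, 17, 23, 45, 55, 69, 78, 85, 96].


Step 1: lo=0, hi=9, mid=4, val=45
Step 2: lo=0, hi=3, mid=1, val=15

Found at index 1


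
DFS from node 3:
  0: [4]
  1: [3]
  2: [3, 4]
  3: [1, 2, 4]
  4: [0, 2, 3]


Visit 3, push [4, 2, 1]
Visit 1, push []
Visit 2, push [4]
Visit 4, push [0]
Visit 0, push []

DFS order: [3, 1, 2, 4, 0]


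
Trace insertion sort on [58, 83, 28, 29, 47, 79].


Initial: [58, 83, 28, 29, 47, 79]
Insert 83: [58, 83, 28, 29, 47, 79]
Insert 28: [28, 58, 83, 29, 47, 79]
Insert 29: [28, 29, 58, 83, 47, 79]
Insert 47: [28, 29, 47, 58, 83, 79]
Insert 79: [28, 29, 47, 58, 79, 83]

Sorted: [28, 29, 47, 58, 79, 83]


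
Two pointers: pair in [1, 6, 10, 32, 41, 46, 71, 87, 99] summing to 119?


lo=0(1)+hi=8(99)=100
lo=1(6)+hi=8(99)=105
lo=2(10)+hi=8(99)=109
lo=3(32)+hi=8(99)=131
lo=3(32)+hi=7(87)=119

Yes: 32+87=119


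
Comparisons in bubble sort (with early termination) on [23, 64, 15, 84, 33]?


Algorithm: bubble sort (with early termination)
Input: [23, 64, 15, 84, 33]
Sorted: [15, 23, 33, 64, 84]

9


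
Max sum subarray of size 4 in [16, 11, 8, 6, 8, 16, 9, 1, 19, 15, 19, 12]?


[0:4]: 41
[1:5]: 33
[2:6]: 38
[3:7]: 39
[4:8]: 34
[5:9]: 45
[6:10]: 44
[7:11]: 54
[8:12]: 65

Max: 65 at [8:12]


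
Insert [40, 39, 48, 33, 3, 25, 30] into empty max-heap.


Insert 40: [40]
Insert 39: [40, 39]
Insert 48: [48, 39, 40]
Insert 33: [48, 39, 40, 33]
Insert 3: [48, 39, 40, 33, 3]
Insert 25: [48, 39, 40, 33, 3, 25]
Insert 30: [48, 39, 40, 33, 3, 25, 30]

Final heap: [48, 39, 40, 33, 3, 25, 30]


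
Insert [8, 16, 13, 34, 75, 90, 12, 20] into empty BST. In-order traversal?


Insert 8: root
Insert 16: R from 8
Insert 13: R from 8 -> L from 16
Insert 34: R from 8 -> R from 16
Insert 75: R from 8 -> R from 16 -> R from 34
Insert 90: R from 8 -> R from 16 -> R from 34 -> R from 75
Insert 12: R from 8 -> L from 16 -> L from 13
Insert 20: R from 8 -> R from 16 -> L from 34

In-order: [8, 12, 13, 16, 20, 34, 75, 90]


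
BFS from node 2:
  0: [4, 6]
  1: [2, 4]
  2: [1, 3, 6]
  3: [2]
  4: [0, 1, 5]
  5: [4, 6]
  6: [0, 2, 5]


Visit 2, enqueue [1, 3, 6]
Visit 1, enqueue [4]
Visit 3, enqueue []
Visit 6, enqueue [0, 5]
Visit 4, enqueue []
Visit 0, enqueue []
Visit 5, enqueue []

BFS order: [2, 1, 3, 6, 4, 0, 5]


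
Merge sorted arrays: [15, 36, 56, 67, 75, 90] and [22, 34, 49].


Take 15 from A
Take 22 from B
Take 34 from B
Take 36 from A
Take 49 from B

Merged: [15, 22, 34, 36, 49, 56, 67, 75, 90]


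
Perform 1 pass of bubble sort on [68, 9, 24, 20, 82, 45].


Initial: [68, 9, 24, 20, 82, 45]
Pass 1: [9, 24, 20, 68, 45, 82] (4 swaps)

After 1 pass: [9, 24, 20, 68, 45, 82]


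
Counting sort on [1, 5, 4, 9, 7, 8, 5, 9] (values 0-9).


Input: [1, 5, 4, 9, 7, 8, 5, 9]
Counts: [0, 1, 0, 0, 1, 2, 0, 1, 1, 2]

Sorted: [1, 4, 5, 5, 7, 8, 9, 9]


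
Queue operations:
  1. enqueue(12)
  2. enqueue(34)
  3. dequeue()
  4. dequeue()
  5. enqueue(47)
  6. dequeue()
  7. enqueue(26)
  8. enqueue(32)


enqueue(12) -> [12]
enqueue(34) -> [12, 34]
dequeue()->12, [34]
dequeue()->34, []
enqueue(47) -> [47]
dequeue()->47, []
enqueue(26) -> [26]
enqueue(32) -> [26, 32]

Final queue: [26, 32]


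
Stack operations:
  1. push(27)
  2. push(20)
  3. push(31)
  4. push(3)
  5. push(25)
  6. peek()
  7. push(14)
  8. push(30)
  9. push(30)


push(27) -> [27]
push(20) -> [27, 20]
push(31) -> [27, 20, 31]
push(3) -> [27, 20, 31, 3]
push(25) -> [27, 20, 31, 3, 25]
peek()->25
push(14) -> [27, 20, 31, 3, 25, 14]
push(30) -> [27, 20, 31, 3, 25, 14, 30]
push(30) -> [27, 20, 31, 3, 25, 14, 30, 30]

Final stack: [27, 20, 31, 3, 25, 14, 30, 30]


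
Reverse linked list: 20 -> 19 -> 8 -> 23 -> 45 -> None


Step 1: curr=20, set curr.next=prev(None) | reversed so far: 20
Step 2: curr=19, set curr.next=prev(20) | reversed so far: 19 -> 20
Step 3: curr=8, set curr.next=prev(19) | reversed so far: 8 -> 19 -> 20
Step 4: curr=23, set curr.next=prev(8) | reversed so far: 23 -> 8 -> 19 -> 20
Step 5: curr=45, set curr.next=prev(23) | reversed so far: 45 -> 23 -> 8 -> 19 -> 20

45 -> 23 -> 8 -> 19 -> 20 -> None


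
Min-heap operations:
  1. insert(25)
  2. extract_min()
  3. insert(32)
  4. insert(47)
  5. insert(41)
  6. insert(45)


insert(25) -> [25]
extract_min()->25, []
insert(32) -> [32]
insert(47) -> [32, 47]
insert(41) -> [32, 47, 41]
insert(45) -> [32, 45, 41, 47]

Final heap: [32, 45, 41, 47]


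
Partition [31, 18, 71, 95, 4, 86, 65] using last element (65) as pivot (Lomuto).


Pivot: 65
  31 <= 65: advance i (no swap)
  18 <= 65: advance i (no swap)
  4 <= 65: swap -> [31, 18, 4, 95, 71, 86, 65]
Place pivot at 3: [31, 18, 4, 65, 71, 86, 95]

Partitioned: [31, 18, 4, 65, 71, 86, 95]


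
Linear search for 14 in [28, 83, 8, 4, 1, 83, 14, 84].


i=0: 28!=14
i=1: 83!=14
i=2: 8!=14
i=3: 4!=14
i=4: 1!=14
i=5: 83!=14
i=6: 14==14 found!

Found at 6, 7 comps


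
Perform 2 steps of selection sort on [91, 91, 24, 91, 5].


Initial: [91, 91, 24, 91, 5]
Step 1: min=5 at 4
  Swap: [5, 91, 24, 91, 91]
Step 2: min=24 at 2
  Swap: [5, 24, 91, 91, 91]

After 2 steps: [5, 24, 91, 91, 91]


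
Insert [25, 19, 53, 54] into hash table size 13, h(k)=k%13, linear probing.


Insert 25: h=12 -> slot 12
Insert 19: h=6 -> slot 6
Insert 53: h=1 -> slot 1
Insert 54: h=2 -> slot 2

Table: [None, 53, 54, None, None, None, 19, None, None, None, None, None, 25]


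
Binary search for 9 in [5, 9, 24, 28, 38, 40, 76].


Step 1: lo=0, hi=6, mid=3, val=28
Step 2: lo=0, hi=2, mid=1, val=9

Found at index 1


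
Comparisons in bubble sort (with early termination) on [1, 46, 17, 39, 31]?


Algorithm: bubble sort (with early termination)
Input: [1, 46, 17, 39, 31]
Sorted: [1, 17, 31, 39, 46]

9


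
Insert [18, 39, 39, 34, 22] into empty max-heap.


Insert 18: [18]
Insert 39: [39, 18]
Insert 39: [39, 18, 39]
Insert 34: [39, 34, 39, 18]
Insert 22: [39, 34, 39, 18, 22]

Final heap: [39, 34, 39, 18, 22]


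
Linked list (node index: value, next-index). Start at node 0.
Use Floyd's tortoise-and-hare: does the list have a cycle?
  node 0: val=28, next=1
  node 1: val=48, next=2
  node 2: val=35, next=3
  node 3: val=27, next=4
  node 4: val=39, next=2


Floyd's tortoise (slow, +1) and hare (fast, +2):
  init: slow=0, fast=0
  step 1: slow=1, fast=2
  step 2: slow=2, fast=4
  step 3: slow=3, fast=3
  slow == fast at node 3: cycle detected

Cycle: yes


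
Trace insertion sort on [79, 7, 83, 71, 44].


Initial: [79, 7, 83, 71, 44]
Insert 7: [7, 79, 83, 71, 44]
Insert 83: [7, 79, 83, 71, 44]
Insert 71: [7, 71, 79, 83, 44]
Insert 44: [7, 44, 71, 79, 83]

Sorted: [7, 44, 71, 79, 83]


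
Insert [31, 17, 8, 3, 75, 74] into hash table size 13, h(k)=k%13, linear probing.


Insert 31: h=5 -> slot 5
Insert 17: h=4 -> slot 4
Insert 8: h=8 -> slot 8
Insert 3: h=3 -> slot 3
Insert 75: h=10 -> slot 10
Insert 74: h=9 -> slot 9

Table: [None, None, None, 3, 17, 31, None, None, 8, 74, 75, None, None]


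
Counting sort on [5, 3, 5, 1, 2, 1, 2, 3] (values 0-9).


Input: [5, 3, 5, 1, 2, 1, 2, 3]
Counts: [0, 2, 2, 2, 0, 2, 0, 0, 0, 0]

Sorted: [1, 1, 2, 2, 3, 3, 5, 5]


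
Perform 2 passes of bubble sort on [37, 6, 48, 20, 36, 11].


Initial: [37, 6, 48, 20, 36, 11]
Pass 1: [6, 37, 20, 36, 11, 48] (4 swaps)
Pass 2: [6, 20, 36, 11, 37, 48] (3 swaps)

After 2 passes: [6, 20, 36, 11, 37, 48]


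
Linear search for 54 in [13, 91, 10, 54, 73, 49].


i=0: 13!=54
i=1: 91!=54
i=2: 10!=54
i=3: 54==54 found!

Found at 3, 4 comps


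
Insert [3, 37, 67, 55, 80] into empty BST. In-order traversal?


Insert 3: root
Insert 37: R from 3
Insert 67: R from 3 -> R from 37
Insert 55: R from 3 -> R from 37 -> L from 67
Insert 80: R from 3 -> R from 37 -> R from 67

In-order: [3, 37, 55, 67, 80]


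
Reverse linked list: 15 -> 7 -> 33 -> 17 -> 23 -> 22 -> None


Step 1: curr=15, set curr.next=prev(None) | reversed so far: 15
Step 2: curr=7, set curr.next=prev(15) | reversed so far: 7 -> 15
Step 3: curr=33, set curr.next=prev(7) | reversed so far: 33 -> 7 -> 15
Step 4: curr=17, set curr.next=prev(33) | reversed so far: 17 -> 33 -> 7 -> 15
Step 5: curr=23, set curr.next=prev(17) | reversed so far: 23 -> 17 -> 33 -> 7 -> 15
Step 6: curr=22, set curr.next=prev(23) | reversed so far: 22 -> 23 -> 17 -> 33 -> 7 -> 15

22 -> 23 -> 17 -> 33 -> 7 -> 15 -> None


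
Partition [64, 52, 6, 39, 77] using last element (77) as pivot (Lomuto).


Pivot: 77
  64 <= 77: advance i (no swap)
  52 <= 77: advance i (no swap)
  6 <= 77: advance i (no swap)
  39 <= 77: advance i (no swap)
Place pivot at 4: [64, 52, 6, 39, 77]

Partitioned: [64, 52, 6, 39, 77]


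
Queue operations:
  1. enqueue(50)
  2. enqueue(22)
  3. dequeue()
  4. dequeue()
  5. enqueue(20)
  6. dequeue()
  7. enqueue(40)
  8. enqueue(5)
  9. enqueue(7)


enqueue(50) -> [50]
enqueue(22) -> [50, 22]
dequeue()->50, [22]
dequeue()->22, []
enqueue(20) -> [20]
dequeue()->20, []
enqueue(40) -> [40]
enqueue(5) -> [40, 5]
enqueue(7) -> [40, 5, 7]

Final queue: [40, 5, 7]


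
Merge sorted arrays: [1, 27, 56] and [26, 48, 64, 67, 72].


Take 1 from A
Take 26 from B
Take 27 from A
Take 48 from B
Take 56 from A

Merged: [1, 26, 27, 48, 56, 64, 67, 72]


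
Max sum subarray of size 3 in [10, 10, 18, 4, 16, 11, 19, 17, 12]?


[0:3]: 38
[1:4]: 32
[2:5]: 38
[3:6]: 31
[4:7]: 46
[5:8]: 47
[6:9]: 48

Max: 48 at [6:9]


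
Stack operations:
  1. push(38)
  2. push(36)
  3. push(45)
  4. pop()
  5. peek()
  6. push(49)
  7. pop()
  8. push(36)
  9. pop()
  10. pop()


push(38) -> [38]
push(36) -> [38, 36]
push(45) -> [38, 36, 45]
pop()->45, [38, 36]
peek()->36
push(49) -> [38, 36, 49]
pop()->49, [38, 36]
push(36) -> [38, 36, 36]
pop()->36, [38, 36]
pop()->36, [38]

Final stack: [38]


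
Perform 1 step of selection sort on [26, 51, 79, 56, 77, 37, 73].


Initial: [26, 51, 79, 56, 77, 37, 73]
Step 1: min=26 at 0
  Swap: [26, 51, 79, 56, 77, 37, 73]

After 1 step: [26, 51, 79, 56, 77, 37, 73]


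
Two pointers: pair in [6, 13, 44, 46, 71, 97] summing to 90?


lo=0(6)+hi=5(97)=103
lo=0(6)+hi=4(71)=77
lo=1(13)+hi=4(71)=84
lo=2(44)+hi=4(71)=115
lo=2(44)+hi=3(46)=90

Yes: 44+46=90


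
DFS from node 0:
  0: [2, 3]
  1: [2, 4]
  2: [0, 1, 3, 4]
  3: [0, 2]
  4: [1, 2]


Visit 0, push [3, 2]
Visit 2, push [4, 3, 1]
Visit 1, push [4]
Visit 4, push []
Visit 3, push []

DFS order: [0, 2, 1, 4, 3]


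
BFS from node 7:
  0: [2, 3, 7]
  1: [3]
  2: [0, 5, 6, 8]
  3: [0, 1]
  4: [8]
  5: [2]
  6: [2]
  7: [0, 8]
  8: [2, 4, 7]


Visit 7, enqueue [0, 8]
Visit 0, enqueue [2, 3]
Visit 8, enqueue [4]
Visit 2, enqueue [5, 6]
Visit 3, enqueue [1]
Visit 4, enqueue []
Visit 5, enqueue []
Visit 6, enqueue []
Visit 1, enqueue []

BFS order: [7, 0, 8, 2, 3, 4, 5, 6, 1]


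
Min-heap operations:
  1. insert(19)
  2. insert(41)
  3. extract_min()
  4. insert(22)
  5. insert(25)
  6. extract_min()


insert(19) -> [19]
insert(41) -> [19, 41]
extract_min()->19, [41]
insert(22) -> [22, 41]
insert(25) -> [22, 41, 25]
extract_min()->22, [25, 41]

Final heap: [25, 41]


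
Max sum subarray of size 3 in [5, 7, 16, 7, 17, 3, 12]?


[0:3]: 28
[1:4]: 30
[2:5]: 40
[3:6]: 27
[4:7]: 32

Max: 40 at [2:5]


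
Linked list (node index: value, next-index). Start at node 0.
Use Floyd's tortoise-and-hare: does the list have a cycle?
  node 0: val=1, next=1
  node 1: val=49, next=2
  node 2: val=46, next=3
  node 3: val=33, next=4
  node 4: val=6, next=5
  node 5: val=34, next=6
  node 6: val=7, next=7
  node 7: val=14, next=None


Floyd's tortoise (slow, +1) and hare (fast, +2):
  init: slow=0, fast=0
  step 1: slow=1, fast=2
  step 2: slow=2, fast=4
  step 3: slow=3, fast=6
  step 4: fast 6->7->None, no cycle

Cycle: no


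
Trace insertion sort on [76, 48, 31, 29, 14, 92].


Initial: [76, 48, 31, 29, 14, 92]
Insert 48: [48, 76, 31, 29, 14, 92]
Insert 31: [31, 48, 76, 29, 14, 92]
Insert 29: [29, 31, 48, 76, 14, 92]
Insert 14: [14, 29, 31, 48, 76, 92]
Insert 92: [14, 29, 31, 48, 76, 92]

Sorted: [14, 29, 31, 48, 76, 92]


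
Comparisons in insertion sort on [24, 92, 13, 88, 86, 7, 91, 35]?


Algorithm: insertion sort
Input: [24, 92, 13, 88, 86, 7, 91, 35]
Sorted: [7, 13, 24, 35, 86, 88, 91, 92]

20


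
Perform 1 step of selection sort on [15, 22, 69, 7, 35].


Initial: [15, 22, 69, 7, 35]
Step 1: min=7 at 3
  Swap: [7, 22, 69, 15, 35]

After 1 step: [7, 22, 69, 15, 35]


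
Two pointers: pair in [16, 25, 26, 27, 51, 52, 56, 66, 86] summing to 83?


lo=0(16)+hi=8(86)=102
lo=0(16)+hi=7(66)=82
lo=1(25)+hi=7(66)=91
lo=1(25)+hi=6(56)=81
lo=2(26)+hi=6(56)=82
lo=3(27)+hi=6(56)=83

Yes: 27+56=83


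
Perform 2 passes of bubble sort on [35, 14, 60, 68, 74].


Initial: [35, 14, 60, 68, 74]
Pass 1: [14, 35, 60, 68, 74] (1 swaps)
Pass 2: [14, 35, 60, 68, 74] (0 swaps)

After 2 passes: [14, 35, 60, 68, 74]


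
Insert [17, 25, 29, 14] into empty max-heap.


Insert 17: [17]
Insert 25: [25, 17]
Insert 29: [29, 17, 25]
Insert 14: [29, 17, 25, 14]

Final heap: [29, 17, 25, 14]


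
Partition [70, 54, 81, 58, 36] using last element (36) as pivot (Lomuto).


Pivot: 36
Place pivot at 0: [36, 54, 81, 58, 70]

Partitioned: [36, 54, 81, 58, 70]


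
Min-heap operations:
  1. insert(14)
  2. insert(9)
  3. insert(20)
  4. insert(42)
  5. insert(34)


insert(14) -> [14]
insert(9) -> [9, 14]
insert(20) -> [9, 14, 20]
insert(42) -> [9, 14, 20, 42]
insert(34) -> [9, 14, 20, 42, 34]

Final heap: [9, 14, 20, 42, 34]


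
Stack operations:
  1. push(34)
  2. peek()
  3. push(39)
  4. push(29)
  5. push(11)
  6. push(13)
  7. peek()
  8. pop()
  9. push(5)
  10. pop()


push(34) -> [34]
peek()->34
push(39) -> [34, 39]
push(29) -> [34, 39, 29]
push(11) -> [34, 39, 29, 11]
push(13) -> [34, 39, 29, 11, 13]
peek()->13
pop()->13, [34, 39, 29, 11]
push(5) -> [34, 39, 29, 11, 5]
pop()->5, [34, 39, 29, 11]

Final stack: [34, 39, 29, 11]


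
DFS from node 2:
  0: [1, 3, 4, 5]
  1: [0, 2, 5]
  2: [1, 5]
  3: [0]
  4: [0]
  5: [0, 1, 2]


Visit 2, push [5, 1]
Visit 1, push [5, 0]
Visit 0, push [5, 4, 3]
Visit 3, push []
Visit 4, push []
Visit 5, push []

DFS order: [2, 1, 0, 3, 4, 5]


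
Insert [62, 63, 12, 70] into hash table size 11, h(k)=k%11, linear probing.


Insert 62: h=7 -> slot 7
Insert 63: h=8 -> slot 8
Insert 12: h=1 -> slot 1
Insert 70: h=4 -> slot 4

Table: [None, 12, None, None, 70, None, None, 62, 63, None, None]


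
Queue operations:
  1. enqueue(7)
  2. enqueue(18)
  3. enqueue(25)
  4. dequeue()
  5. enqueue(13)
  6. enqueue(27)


enqueue(7) -> [7]
enqueue(18) -> [7, 18]
enqueue(25) -> [7, 18, 25]
dequeue()->7, [18, 25]
enqueue(13) -> [18, 25, 13]
enqueue(27) -> [18, 25, 13, 27]

Final queue: [18, 25, 13, 27]


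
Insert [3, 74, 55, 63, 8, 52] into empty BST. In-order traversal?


Insert 3: root
Insert 74: R from 3
Insert 55: R from 3 -> L from 74
Insert 63: R from 3 -> L from 74 -> R from 55
Insert 8: R from 3 -> L from 74 -> L from 55
Insert 52: R from 3 -> L from 74 -> L from 55 -> R from 8

In-order: [3, 8, 52, 55, 63, 74]


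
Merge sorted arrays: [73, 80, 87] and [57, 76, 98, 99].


Take 57 from B
Take 73 from A
Take 76 from B
Take 80 from A
Take 87 from A

Merged: [57, 73, 76, 80, 87, 98, 99]


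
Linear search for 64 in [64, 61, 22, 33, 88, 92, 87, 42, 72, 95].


i=0: 64==64 found!

Found at 0, 1 comps


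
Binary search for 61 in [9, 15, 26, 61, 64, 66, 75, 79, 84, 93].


Step 1: lo=0, hi=9, mid=4, val=64
Step 2: lo=0, hi=3, mid=1, val=15
Step 3: lo=2, hi=3, mid=2, val=26
Step 4: lo=3, hi=3, mid=3, val=61

Found at index 3


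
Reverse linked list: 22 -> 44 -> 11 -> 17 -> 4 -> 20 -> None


Step 1: curr=22, set curr.next=prev(None) | reversed so far: 22
Step 2: curr=44, set curr.next=prev(22) | reversed so far: 44 -> 22
Step 3: curr=11, set curr.next=prev(44) | reversed so far: 11 -> 44 -> 22
Step 4: curr=17, set curr.next=prev(11) | reversed so far: 17 -> 11 -> 44 -> 22
Step 5: curr=4, set curr.next=prev(17) | reversed so far: 4 -> 17 -> 11 -> 44 -> 22
Step 6: curr=20, set curr.next=prev(4) | reversed so far: 20 -> 4 -> 17 -> 11 -> 44 -> 22

20 -> 4 -> 17 -> 11 -> 44 -> 22 -> None


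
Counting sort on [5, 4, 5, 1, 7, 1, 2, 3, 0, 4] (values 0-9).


Input: [5, 4, 5, 1, 7, 1, 2, 3, 0, 4]
Counts: [1, 2, 1, 1, 2, 2, 0, 1, 0, 0]

Sorted: [0, 1, 1, 2, 3, 4, 4, 5, 5, 7]


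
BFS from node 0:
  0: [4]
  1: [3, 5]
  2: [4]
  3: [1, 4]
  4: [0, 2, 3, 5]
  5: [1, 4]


Visit 0, enqueue [4]
Visit 4, enqueue [2, 3, 5]
Visit 2, enqueue []
Visit 3, enqueue [1]
Visit 5, enqueue []
Visit 1, enqueue []

BFS order: [0, 4, 2, 3, 5, 1]


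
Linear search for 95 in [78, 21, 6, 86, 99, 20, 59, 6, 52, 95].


i=0: 78!=95
i=1: 21!=95
i=2: 6!=95
i=3: 86!=95
i=4: 99!=95
i=5: 20!=95
i=6: 59!=95
i=7: 6!=95
i=8: 52!=95
i=9: 95==95 found!

Found at 9, 10 comps


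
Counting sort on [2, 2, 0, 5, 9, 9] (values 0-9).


Input: [2, 2, 0, 5, 9, 9]
Counts: [1, 0, 2, 0, 0, 1, 0, 0, 0, 2]

Sorted: [0, 2, 2, 5, 9, 9]


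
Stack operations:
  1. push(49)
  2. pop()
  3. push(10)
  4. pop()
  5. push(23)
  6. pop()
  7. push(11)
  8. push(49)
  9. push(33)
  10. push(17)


push(49) -> [49]
pop()->49, []
push(10) -> [10]
pop()->10, []
push(23) -> [23]
pop()->23, []
push(11) -> [11]
push(49) -> [11, 49]
push(33) -> [11, 49, 33]
push(17) -> [11, 49, 33, 17]

Final stack: [11, 49, 33, 17]


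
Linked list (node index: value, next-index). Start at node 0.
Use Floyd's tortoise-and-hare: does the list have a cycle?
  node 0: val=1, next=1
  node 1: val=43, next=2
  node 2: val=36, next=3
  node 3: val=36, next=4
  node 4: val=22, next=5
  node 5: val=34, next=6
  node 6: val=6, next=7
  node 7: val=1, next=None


Floyd's tortoise (slow, +1) and hare (fast, +2):
  init: slow=0, fast=0
  step 1: slow=1, fast=2
  step 2: slow=2, fast=4
  step 3: slow=3, fast=6
  step 4: fast 6->7->None, no cycle

Cycle: no
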